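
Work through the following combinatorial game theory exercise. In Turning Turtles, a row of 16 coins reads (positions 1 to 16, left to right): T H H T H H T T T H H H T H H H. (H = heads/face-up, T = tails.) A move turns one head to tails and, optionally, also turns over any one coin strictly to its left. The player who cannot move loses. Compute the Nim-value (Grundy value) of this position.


Coins: T H H T H H T T T H H H T H H H
Key fact: a single head at position k behaves exactly like a Nim heap of size k (turning it to T and optionally flipping a coin at j < k corresponds to moving the heap from k to j, or to 0), and heads combine as a disjunctive sum (two heads at the same place would cancel, matching j XOR j = 0). So the Nim-value is the XOR of the 1-indexed positions of the heads.
Face-up positions (1-indexed): [2, 3, 5, 6, 10, 11, 12, 14, 15, 16]
XOR 0 with 2: 0 XOR 2 = 2
XOR 2 with 3: 2 XOR 3 = 1
XOR 1 with 5: 1 XOR 5 = 4
XOR 4 with 6: 4 XOR 6 = 2
XOR 2 with 10: 2 XOR 10 = 8
XOR 8 with 11: 8 XOR 11 = 3
XOR 3 with 12: 3 XOR 12 = 15
XOR 15 with 14: 15 XOR 14 = 1
XOR 1 with 15: 1 XOR 15 = 14
XOR 14 with 16: 14 XOR 16 = 30
Nim-value = 30

30


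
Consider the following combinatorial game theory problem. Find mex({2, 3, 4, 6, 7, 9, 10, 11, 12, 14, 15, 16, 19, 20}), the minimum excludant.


Set = {2, 3, 4, 6, 7, 9, 10, 11, 12, 14, 15, 16, 19, 20}
0 is NOT in the set. This is the mex.
mex = 0

0


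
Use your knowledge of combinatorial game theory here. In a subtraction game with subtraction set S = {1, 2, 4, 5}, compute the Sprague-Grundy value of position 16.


The subtraction set is S = {1, 2, 4, 5}.
G(k) = mex{ G(k - s) : s in S, s <= k }. We compute iteratively: G(0) = 0.
G(1) = mex({0}) = 1
G(2) = mex({0, 1}) = 2
G(3) = mex({1, 2}) = 0
G(4) = mex({0, 2}) = 1
G(5) = mex({0, 1}) = 2
G(6) = mex({1, 2}) = 0
G(7) = mex({0, 2}) = 1
Observe that G(3)..G(7) = 0, 1, 2, 0, 1 repeats G(0)..G(4) = 0, 1, 2, 0, 1.
For k >= max(S) = 5, G(k) is determined by the previous 5 values G(k-5)..G(k-1); a window of 5 consecutive values has recurred shifted by 3, so by induction G(k + 3) = G(k) for all k >= 0: the sequence is periodic from the start with period 3.
One period: G(0..2) = 0, 1, 2.
16 mod 3 = 1, so G(16) = G(1) = 1.

1


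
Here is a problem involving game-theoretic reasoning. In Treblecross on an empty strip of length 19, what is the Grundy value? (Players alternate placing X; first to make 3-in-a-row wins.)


Treblecross: place X on empty cells; 3-in-a-row wins.
Playing within two cells of an existing X lets the opponent win at once, so sensible play treats the cells i-2..i+2 around each X as dead. The player left with no safe cell loses, so this is a normal-play take-away game on strips of safe cells.
Placing X at cell i (0-indexed) of a strip of k safe cells leaves independent strips of sizes max(0, i-2) and max(0, k-i-3). Hence G(k) = mex{ G(max(0,i-2)) XOR G(max(0,k-i-3)) : 0 <= i < k }, with G(0) = 0.
G(1): splits (0,0):0^0=0 -> mex({0}) = 1
G(2): splits (0,0):0^0=0 -> mex({0}) = 1
G(3): splits (0,0):0^0=0 -> mex({0}) = 1
G(4): splits (0,1):0^1=1 (0,0):0^0=0 -> mex({0, 1}) = 2
G(5): splits (0,2):0^1=1 (0,1):0^1=1 (0,0):0^0=0 -> mex({0, 1}) = 2
G(6) = mex({1}) = 0
G(7) = mex({0, 1, 2}) = 3
G(8) = mex({0, 1, 2}) = 3
G(9) = mex({0, 2}) = 1
G(10) = mex({0, 2, 3}) = 1
G(11) = mex({0, 3}) = 1
G(12) = mex({1, 3}) = 0
G(13) = mex({0, 1, 2, 3}) = 4
G(14) = mex({0, 1, 2}) = 3
G(15) = mex({0, 1, 2}) = 3
G(16) = mex({0, 1, 2, 4}) = 3
G(17) = mex({0, 1, 3, 4}) = 2
G(18) = mex({0, 1, 3, 4}) = 2
G(19) = mex({0, 1, 3, 5}) = 2
Therefore G(19) = 2.

2


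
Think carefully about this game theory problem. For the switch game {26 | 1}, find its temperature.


The game is {26 | 1}, a switch {a | b} with numbers a > b.
Cooling {a | b} by t gives {a - t | b + t}, which stops being hot when a - t = b + t, i.e. at t = (a - b)/2. So the temperature of a switch is (a - b)/2.
Temperature = (Left option - Right option) / 2
= (26 - (1)) / 2
= 25 / 2
= 25/2

25/2


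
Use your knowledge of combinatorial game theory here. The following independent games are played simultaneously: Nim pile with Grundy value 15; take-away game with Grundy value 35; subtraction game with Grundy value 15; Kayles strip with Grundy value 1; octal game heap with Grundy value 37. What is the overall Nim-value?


By the Sprague-Grundy theorem, the Grundy value of a sum of games is the XOR of individual Grundy values.
Nim pile: Grundy value = 15. Running XOR: 0 XOR 15 = 15
take-away game: Grundy value = 35. Running XOR: 15 XOR 35 = 44
subtraction game: Grundy value = 15. Running XOR: 44 XOR 15 = 35
Kayles strip: Grundy value = 1. Running XOR: 35 XOR 1 = 34
octal game heap: Grundy value = 37. Running XOR: 34 XOR 37 = 7
The combined Grundy value is 7.

7


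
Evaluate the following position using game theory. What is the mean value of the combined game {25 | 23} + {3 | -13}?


G1 = {25 | 23}, G2 = {3 | -13}
Each is a switch {a | b} with numbers a > b; its mean value is (a + b)/2, and mean value is additive over game sums: m(G1 + G2) = m(G1) + m(G2).
Mean of G1 = (25 + (23))/2 = 48/2 = 24
Mean of G2 = (3 + (-13))/2 = -10/2 = -5
Mean of G1 + G2 = 24 + -5 = 19

19


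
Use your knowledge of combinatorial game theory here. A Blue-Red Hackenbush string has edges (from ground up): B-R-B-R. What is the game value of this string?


Edges (from ground): B-R-B-R
By Berlekamp's sign-expansion rule, a Blue-Red Hackenbush stalk has the value of the surreal number whose sign sequence is the edge sequence with B -> + and R -> -.
Sign sequence: +-+-
Trace the sign expansion in the surreal number tree, starting from 0:
Edge 1: B (sign +) -> bounds (0, +inf), value = 1
Edge 2: R (sign -) -> bounds (0, 1), value = 1/2
Edge 3: B (sign +) -> bounds (1/2, 1), value = 3/4
Edge 4: R (sign -) -> bounds (1/2, 3/4), value = 5/8
Game value = 5/8

5/8


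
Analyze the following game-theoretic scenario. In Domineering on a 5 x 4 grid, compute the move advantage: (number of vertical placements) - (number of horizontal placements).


Board is 5 x 4 (rows x cols).
Left (vertical) placements: (rows-1) * cols = 4 * 4 = 16
Right (horizontal) placements: rows * (cols-1) = 5 * 3 = 15
Advantage = Left - Right = 16 - 15 = 1

1


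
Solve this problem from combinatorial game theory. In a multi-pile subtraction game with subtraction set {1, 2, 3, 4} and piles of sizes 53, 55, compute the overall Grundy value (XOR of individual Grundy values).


Subtraction set: {1, 2, 3, 4}
For this subtraction set, G(n) = n mod 5 (period = max + 1 = 5).
Pile 1 (size 53): G(53) = 53 mod 5 = 3
Pile 2 (size 55): G(55) = 55 mod 5 = 0
Total Grundy value = XOR of all: 3 XOR 0 = 3

3


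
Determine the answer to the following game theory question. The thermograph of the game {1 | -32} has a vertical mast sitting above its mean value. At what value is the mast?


Game = {1 | -32}, a switch {a | b} with numbers a > b.
Its thermograph has left wall a - t and right wall b + t, which meet at t = (a - b)/2, where both equal (a + b)/2. So the mast (mean value) is at (a + b)/2.
Mean = (1 + (-32))/2 = -31/2 = -31/2

-31/2


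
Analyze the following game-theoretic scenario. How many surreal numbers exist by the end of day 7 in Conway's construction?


Day 0: {|} = 0 is born. Count = 1.
Day n: the number of surreal numbers born by day n is 2^(n+1) - 1.
By day 0: 2^1 - 1 = 1
By day 1: 2^2 - 1 = 3
By day 2: 2^3 - 1 = 7
By day 3: 2^4 - 1 = 15
By day 4: 2^5 - 1 = 31
By day 5: 2^6 - 1 = 63
By day 6: 2^7 - 1 = 127
By day 7: 2^8 - 1 = 255
By day 7: 255 surreal numbers.

255


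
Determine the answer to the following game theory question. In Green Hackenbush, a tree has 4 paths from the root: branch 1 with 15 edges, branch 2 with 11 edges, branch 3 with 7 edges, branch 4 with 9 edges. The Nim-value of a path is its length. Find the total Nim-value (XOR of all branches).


The tree has 4 branches from the ground vertex.
In Green Hackenbush, the Nim-value of a simple path of length k is k.
Branch 1: length 15, Nim-value = 15
Branch 2: length 11, Nim-value = 11
Branch 3: length 7, Nim-value = 7
Branch 4: length 9, Nim-value = 9
Total Nim-value = XOR of all branch values:
0 XOR 15 = 15
15 XOR 11 = 4
4 XOR 7 = 3
3 XOR 9 = 10
Nim-value of the tree = 10

10


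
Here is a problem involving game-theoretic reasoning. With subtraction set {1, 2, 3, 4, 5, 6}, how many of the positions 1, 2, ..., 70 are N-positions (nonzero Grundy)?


Subtraction set S = {1, 2, 3, 4, 5, 6}, so G(n) = n mod 7.
G(n) = 0 when n is a multiple of 7.
Multiples of 7 in [1, 70]: 10
N-positions (nonzero Grundy) = 70 - 10 = 60

60


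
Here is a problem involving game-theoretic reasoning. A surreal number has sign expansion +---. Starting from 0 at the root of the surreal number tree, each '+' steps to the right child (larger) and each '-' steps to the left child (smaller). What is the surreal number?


Sign expansion: +---
Rule: track bounds (lo, hi), initially (-inf, +inf). On '+', the current value becomes lo and we move to the simplest number in (value, hi): value + 1 if hi = +inf, otherwise the midpoint (value + hi)/2. On '-', the current value becomes hi and we move to value - 1 if lo = -inf, otherwise the midpoint (lo + value)/2.
Start at 0.
Step 1: sign = +, move right. Bounds: (0, +inf). Value = 1
Step 2: sign = -, move left. Bounds: (0, 1). Value = 1/2
Step 3: sign = -, move left. Bounds: (0, 1/2). Value = 1/4
Step 4: sign = -, move left. Bounds: (0, 1/4). Value = 1/8
The surreal number with sign expansion +--- is 1/8.

1/8


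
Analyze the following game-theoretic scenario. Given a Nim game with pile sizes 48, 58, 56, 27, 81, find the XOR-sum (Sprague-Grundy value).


We need the XOR (exclusive or) of all pile sizes.
After XOR-ing pile 1 (size 48): 0 XOR 48 = 48
After XOR-ing pile 2 (size 58): 48 XOR 58 = 10
After XOR-ing pile 3 (size 56): 10 XOR 56 = 50
After XOR-ing pile 4 (size 27): 50 XOR 27 = 41
After XOR-ing pile 5 (size 81): 41 XOR 81 = 120
The Nim-value of this position is 120.

120


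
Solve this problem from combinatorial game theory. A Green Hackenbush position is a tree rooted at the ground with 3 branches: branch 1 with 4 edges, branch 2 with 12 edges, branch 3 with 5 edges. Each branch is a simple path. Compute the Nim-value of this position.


The tree has 3 branches from the ground vertex.
In Green Hackenbush, the Nim-value of a simple path of length k is k.
Branch 1: length 4, Nim-value = 4
Branch 2: length 12, Nim-value = 12
Branch 3: length 5, Nim-value = 5
Total Nim-value = XOR of all branch values:
0 XOR 4 = 4
4 XOR 12 = 8
8 XOR 5 = 13
Nim-value of the tree = 13

13


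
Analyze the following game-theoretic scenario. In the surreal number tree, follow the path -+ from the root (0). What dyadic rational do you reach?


Sign expansion: -+
Rule: track bounds (lo, hi), initially (-inf, +inf). On '+', the current value becomes lo and we move to the simplest number in (value, hi): value + 1 if hi = +inf, otherwise the midpoint (value + hi)/2. On '-', the current value becomes hi and we move to value - 1 if lo = -inf, otherwise the midpoint (lo + value)/2.
Start at 0.
Step 1: sign = -, move left. Bounds: (-inf, 0). Value = -1
Step 2: sign = +, move right. Bounds: (-1, 0). Value = -1/2
The surreal number with sign expansion -+ is -1/2.

-1/2


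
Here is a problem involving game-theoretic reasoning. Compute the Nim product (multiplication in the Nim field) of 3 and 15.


Nim multiplication is bilinear over XOR: (u XOR v) * w = (u*w) XOR (v*w).
So we split each operand into its bit components and XOR the pairwise Nim products.
3 = 1 + 2 (as XOR of powers of 2).
15 = 1 + 2 + 4 + 8 (as XOR of powers of 2).
Using the standard Nim-product table on single bits:
  2*2 = 3,   2*4 = 8,   2*8 = 12,
  4*4 = 6,   4*8 = 11,  8*8 = 13,
and  1*x = x (identity), k*l = l*k (commutative).
Pairwise Nim products:
  1 * 1 = 1
  1 * 2 = 2
  1 * 4 = 4
  1 * 8 = 8
  2 * 1 = 2
  2 * 2 = 3
  2 * 4 = 8
  2 * 8 = 12
XOR them: 1 XOR 2 XOR 4 XOR 8 XOR 2 XOR 3 XOR 8 XOR 12 = 10.
Result: 3 * 15 = 10 (in Nim).

10


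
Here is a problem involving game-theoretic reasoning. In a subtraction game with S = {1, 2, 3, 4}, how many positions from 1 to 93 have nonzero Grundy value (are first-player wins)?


Subtraction set S = {1, 2, 3, 4}, so G(n) = n mod 5.
G(n) = 0 when n is a multiple of 5.
Multiples of 5 in [1, 93]: 18
N-positions (nonzero Grundy) = 93 - 18 = 75

75


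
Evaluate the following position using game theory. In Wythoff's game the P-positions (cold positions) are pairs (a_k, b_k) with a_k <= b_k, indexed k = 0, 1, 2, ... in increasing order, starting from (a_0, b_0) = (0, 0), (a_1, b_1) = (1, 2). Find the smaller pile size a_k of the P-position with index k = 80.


By Wythoff's theorem, a_k = floor(k * phi) and b_k = floor(k * phi^2) = a_k + k, where phi = (1 + sqrt(5))/2 is the golden ratio.
phi = (1 + sqrt(5))/2 = 1.618034
k = 80
k * phi = 80 * 1.618034 = 129.442719
a_80 = floor(k * phi) = 129

129


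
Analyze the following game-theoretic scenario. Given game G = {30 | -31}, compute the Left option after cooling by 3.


Original game: {30 | -31} (a switch {a | b} with a > b).
Cooling by t (for t below the temperature (a - b)/2 = 61/2) taxes each move by t: {a | b} cooled by t is {a - t | b + t}.
Cooling amount: t = 3
Cooled Left option: 30 - 3 = 27
Cooled Right option: -31 + 3 = -28
Cooled game: {27 | -28}
Left option = 27

27


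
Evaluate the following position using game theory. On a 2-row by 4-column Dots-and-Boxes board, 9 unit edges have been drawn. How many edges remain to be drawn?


Grid: 2 x 4 boxes, i.e. 3 rows and 5 columns of dots.
Horizontal edges: (rows + 1) * cols = 3 * 4 = 12
Vertical edges: rows * (cols + 1) = 2 * 5 = 10
Total edges: 12 + 10 = 22
Edges drawn: 9
Remaining: 22 - 9 = 13

13


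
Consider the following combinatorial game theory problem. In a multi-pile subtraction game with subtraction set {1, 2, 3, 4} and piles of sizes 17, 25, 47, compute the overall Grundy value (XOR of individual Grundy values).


Subtraction set: {1, 2, 3, 4}
For this subtraction set, G(n) = n mod 5 (period = max + 1 = 5).
Pile 1 (size 17): G(17) = 17 mod 5 = 2
Pile 2 (size 25): G(25) = 25 mod 5 = 0
Pile 3 (size 47): G(47) = 47 mod 5 = 2
Total Grundy value = XOR of all: 2 XOR 0 XOR 2 = 0

0


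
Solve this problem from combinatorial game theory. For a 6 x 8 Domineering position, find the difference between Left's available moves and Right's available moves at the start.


Board is 6 x 8 (rows x cols).
Left (vertical) placements: (rows-1) * cols = 5 * 8 = 40
Right (horizontal) placements: rows * (cols-1) = 6 * 7 = 42
Advantage = Left - Right = 40 - 42 = -2

-2


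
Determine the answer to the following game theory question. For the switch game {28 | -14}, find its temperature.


The game is {28 | -14}, a switch {a | b} with numbers a > b.
Cooling {a | b} by t gives {a - t | b + t}, which stops being hot when a - t = b + t, i.e. at t = (a - b)/2. So the temperature of a switch is (a - b)/2.
Temperature = (Left option - Right option) / 2
= (28 - (-14)) / 2
= 42 / 2
= 21

21


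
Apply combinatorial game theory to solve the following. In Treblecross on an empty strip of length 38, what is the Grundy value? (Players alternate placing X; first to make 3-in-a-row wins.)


Treblecross: place X on empty cells; 3-in-a-row wins.
Playing within two cells of an existing X lets the opponent win at once, so sensible play treats the cells i-2..i+2 around each X as dead. The player left with no safe cell loses, so this is a normal-play take-away game on strips of safe cells.
Placing X at cell i (0-indexed) of a strip of k safe cells leaves independent strips of sizes max(0, i-2) and max(0, k-i-3). Hence G(k) = mex{ G(max(0,i-2)) XOR G(max(0,k-i-3)) : 0 <= i < k }, with G(0) = 0.
G(1): splits (0,0):0^0=0 -> mex({0}) = 1
G(2): splits (0,0):0^0=0 -> mex({0}) = 1
G(3): splits (0,0):0^0=0 -> mex({0}) = 1
G(4): splits (0,1):0^1=1 (0,0):0^0=0 -> mex({0, 1}) = 2
G(5): splits (0,2):0^1=1 (0,1):0^1=1 (0,0):0^0=0 -> mex({0, 1}) = 2
G(6) = mex({1}) = 0
G(7) = mex({0, 1, 2}) = 3
G(8) = mex({0, 1, 2}) = 3
G(9) = mex({0, 2}) = 1
G(10) = mex({0, 2, 3}) = 1
G(11) = mex({0, 3}) = 1
G(12) = mex({1, 3}) = 0
G(13) = mex({0, 1, 2, 3}) = 4
G(14) = mex({0, 1, 2}) = 3
G(15) = mex({0, 1, 2}) = 3
G(16) = mex({0, 1, 2, 4}) = 3
G(17) = mex({0, 1, 3, 4}) = 2
G(18) = mex({0, 1, 3, 4}) = 2
G(19) = mex({0, 1, 3, 5}) = 2
G(20) = mex({0, 1, 2, 3, 5}) = 4
G(21) = mex({0, 1, 2, 3, 5}) = 4
G(22) = mex({1, 2, 6}) = 0
G(23) = mex({0, 1, 2, 3, 4, 6}) = 5
G(24) = mex({0, 1, 2, 3, 4}) = 5
G(25) = mex({0, 1, 3, 4, 7}) = 2
G(26) = mex({0, 1, 3, 4, 5, 7}) = 2
G(27) = mex({0, 1, 3, 5}) = 2
G(28) = mex({0, 1, 2, 5}) = 3
G(29) = mex({0, 1, 2, 4, 5, 6}) = 3
G(30) = mex({1, 2, 4, 6}) = 0
G(31) = mex({0, 1, 2, 3, 4, 6}) = 5
G(32) = mex({1, 2, 3, 4, 7}) = 0
G(33) = mex({0, 3, 7}) = 1
G(34) = mex({0, 2, 3, 5, 7}) = 1
G(35) = mex({0, 2, 3, 5, 6}) = 1
G(36) = mex({0, 1, 2, 5, 6}) = 3
G(37) = mex({0, 1, 2, 4, 5, 6}) = 3
G(38) = mex({0, 1, 2, 4}) = 3
Therefore G(38) = 3.

3


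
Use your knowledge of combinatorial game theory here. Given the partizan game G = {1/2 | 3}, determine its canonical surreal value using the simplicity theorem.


Left options: {1/2}, max = 1/2
Right options: {3}, min = 3
All options are numbers and max(Left) < min(Right), so by the simplicity theorem the value is the simplest (earliest-born) number strictly between 1/2 and 3.
Integers 1 through 2 all lie strictly between 1/2 and 3.
Among integers, the simplest (lowest birthday = smallest |n|; 0 is born on day 0, +-n on day n) is 1.
No non-integer in the interval can be simpler: if x is a non-integer in the interval, then floor(x) or ceil(x) also lies in the interval (the interval contains an integer), and both are proper prefixes of x's sign expansion, i.e. born earlier. So the game value is 1.
Game value = 1

1


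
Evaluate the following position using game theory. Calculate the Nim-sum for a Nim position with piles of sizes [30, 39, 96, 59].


We need the XOR (exclusive or) of all pile sizes.
After XOR-ing pile 1 (size 30): 0 XOR 30 = 30
After XOR-ing pile 2 (size 39): 30 XOR 39 = 57
After XOR-ing pile 3 (size 96): 57 XOR 96 = 89
After XOR-ing pile 4 (size 59): 89 XOR 59 = 98
The Nim-value of this position is 98.

98


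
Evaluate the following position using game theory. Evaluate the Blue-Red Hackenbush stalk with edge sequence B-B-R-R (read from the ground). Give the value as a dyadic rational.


Edges (from ground): B-B-R-R
By Berlekamp's sign-expansion rule, a Blue-Red Hackenbush stalk has the value of the surreal number whose sign sequence is the edge sequence with B -> + and R -> -.
Sign sequence: ++--
Trace the sign expansion in the surreal number tree, starting from 0:
Edge 1: B (sign +) -> bounds (0, +inf), value = 1
Edge 2: B (sign +) -> bounds (1, +inf), value = 2
Edge 3: R (sign -) -> bounds (1, 2), value = 3/2
Edge 4: R (sign -) -> bounds (1, 3/2), value = 5/4
Game value = 5/4

5/4


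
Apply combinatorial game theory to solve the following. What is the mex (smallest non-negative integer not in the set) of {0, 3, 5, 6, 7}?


Set = {0, 3, 5, 6, 7}
0 is in the set.
1 is NOT in the set. This is the mex.
mex = 1

1


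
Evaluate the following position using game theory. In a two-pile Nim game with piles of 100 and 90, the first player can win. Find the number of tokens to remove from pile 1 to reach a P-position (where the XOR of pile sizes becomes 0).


Piles: 100 and 90
Current XOR: 100 XOR 90 = 62 (non-zero, so this is an N-position).
To make the XOR zero, we need to find a move that balances the piles.
For pile 1 (size 100): target = 100 XOR 62 = 90
We reduce pile 1 from 100 to 90.
Tokens removed: 100 - 90 = 10
Verification: 90 XOR 90 = 0

10


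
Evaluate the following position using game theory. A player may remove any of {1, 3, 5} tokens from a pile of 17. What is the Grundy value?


The subtraction set is S = {1, 3, 5}.
G(k) = mex{ G(k - s) : s in S, s <= k }. We compute iteratively: G(0) = 0.
G(1) = mex({0}) = 1
G(2) = mex({1}) = 0
G(3) = mex({0}) = 1
G(4) = mex({1}) = 0
G(5) = mex({0}) = 1
G(6) = mex({1}) = 0
Observe that G(2)..G(6) = 0, 1, 0, 1, 0 repeats G(0)..G(4) = 0, 1, 0, 1, 0.
For k >= max(S) = 5, G(k) is determined by the previous 5 values G(k-5)..G(k-1); a window of 5 consecutive values has recurred shifted by 2, so by induction G(k + 2) = G(k) for all k >= 0: the sequence is periodic from the start with period 2.
One period: G(0..1) = 0, 1.
17 mod 2 = 1, so G(17) = G(1) = 1.

1


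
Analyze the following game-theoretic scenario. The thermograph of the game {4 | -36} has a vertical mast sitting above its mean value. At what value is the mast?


Game = {4 | -36}, a switch {a | b} with numbers a > b.
Its thermograph has left wall a - t and right wall b + t, which meet at t = (a - b)/2, where both equal (a + b)/2. So the mast (mean value) is at (a + b)/2.
Mean = (4 + (-36))/2 = -32/2 = -16

-16


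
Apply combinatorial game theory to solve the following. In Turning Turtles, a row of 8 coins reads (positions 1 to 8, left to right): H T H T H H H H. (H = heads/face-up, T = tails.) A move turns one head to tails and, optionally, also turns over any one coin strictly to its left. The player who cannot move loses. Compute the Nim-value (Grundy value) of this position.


Coins: H T H T H H H H
Key fact: a single head at position k behaves exactly like a Nim heap of size k (turning it to T and optionally flipping a coin at j < k corresponds to moving the heap from k to j, or to 0), and heads combine as a disjunctive sum (two heads at the same place would cancel, matching j XOR j = 0). So the Nim-value is the XOR of the 1-indexed positions of the heads.
Face-up positions (1-indexed): [1, 3, 5, 6, 7, 8]
XOR 0 with 1: 0 XOR 1 = 1
XOR 1 with 3: 1 XOR 3 = 2
XOR 2 with 5: 2 XOR 5 = 7
XOR 7 with 6: 7 XOR 6 = 1
XOR 1 with 7: 1 XOR 7 = 6
XOR 6 with 8: 6 XOR 8 = 14
Nim-value = 14

14


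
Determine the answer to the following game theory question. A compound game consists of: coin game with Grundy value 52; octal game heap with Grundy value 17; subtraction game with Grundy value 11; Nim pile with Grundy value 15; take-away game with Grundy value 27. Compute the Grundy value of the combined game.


By the Sprague-Grundy theorem, the Grundy value of a sum of games is the XOR of individual Grundy values.
coin game: Grundy value = 52. Running XOR: 0 XOR 52 = 52
octal game heap: Grundy value = 17. Running XOR: 52 XOR 17 = 37
subtraction game: Grundy value = 11. Running XOR: 37 XOR 11 = 46
Nim pile: Grundy value = 15. Running XOR: 46 XOR 15 = 33
take-away game: Grundy value = 27. Running XOR: 33 XOR 27 = 58
The combined Grundy value is 58.

58


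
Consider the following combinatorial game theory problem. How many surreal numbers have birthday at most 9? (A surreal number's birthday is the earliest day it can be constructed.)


Day 0: {|} = 0 is born. Count = 1.
Day n: the number of surreal numbers born by day n is 2^(n+1) - 1.
By day 0: 2^1 - 1 = 1
By day 1: 2^2 - 1 = 3
By day 2: 2^3 - 1 = 7
By day 3: 2^4 - 1 = 15
By day 4: 2^5 - 1 = 31
By day 5: 2^6 - 1 = 63
By day 6: 2^7 - 1 = 127
By day 7: 2^8 - 1 = 255
By day 8: 2^9 - 1 = 511
By day 9: 2^10 - 1 = 1023
By day 9: 1023 surreal numbers.

1023


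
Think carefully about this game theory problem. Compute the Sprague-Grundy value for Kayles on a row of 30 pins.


Kayles: a move removes 1 or 2 adjacent pins from a contiguous row.
Removing pins from a row of k leaves two independent rows (a, b) with a + b = k - 1 (one pin) or a + b = k - 2 (two pins); an end removal gives a = 0.
By Sprague-Grundy, G(k) = mex{ G(a) XOR G(b) } over all these splits. G(0) = 0.
G(1): splits (0,0):0^0=0 -> mex({0}) = 1
G(2): splits (0,1):0^1=1 (0,0):0^0=0 -> mex({0, 1}) = 2
G(3): splits (0,2):0^2=2 (1,1):1^1=0 (0,1):0^1=1 -> mex({0, 1, 2}) = 3
G(4): splits (0,3):0^3=3 (1,2):1^2=3 (0,2):0^2=2 (1,1):1^1=0 -> mex({0, 2, 3}) = 1
G(5): splits (0,4):0^1=1 (1,3):1^3=2 (2,2):2^2=0 (0,3):0^3=3 (1,2):1^2=3 -> mex({0, 1, 2, 3}) = 4
G(6) = mex({0, 1, 2, 4}) = 3
G(7) = mex({0, 1, 3, 4, 5}) = 2
G(8) = mex({0, 2, 3, 5, 6}) = 1
G(9) = mex({0, 1, 2, 3, 6, 7}) = 4
G(10) = mex({0, 1, 3, 4, 5, 7}) = 2
G(11) = mex({0, 1, 2, 3, 4, 5}) = 6
G(12) = mex({0, 1, 2, 3, 5, 6, 7}) = 4
G(13) = mex({0, 2, 3, 4, 6, 7}) = 1
G(14) = mex({0, 1, 4, 5, 6, 7}) = 2
G(15) = mex({0, 1, 2, 3, 4, 5, 6}) = 7
G(16) = mex({0, 2, 3, 5, 6, 7}) = 1
G(17) = mex({0, 1, 2, 3, 5, 6, 7}) = 4
G(18) = mex({0, 1, 2, 4, 5, 6}) = 3
G(19) = mex({0, 1, 3, 4, 5, 7}) = 2
G(20) = mex({0, 2, 3, 4, 5, 6, 7}) = 1
G(21) = mex({0, 1, 2, 3, 5, 6, 7}) = 4
G(22) = mex({0, 1, 2, 3, 4, 5, 7}) = 6
G(23) = mex({0, 1, 2, 3, 4, 5, 6}) = 7
G(24) = mex({0, 1, 2, 3, 5, 6, 7}) = 4
G(25) = mex({0, 2, 3, 4, 6, 7}) = 1
G(26) = mex({0, 1, 3, 4, 5, 6, 7}) = 2
G(27) = mex({0, 1, 2, 3, 4, 5, 6, 7}) = 8
G(28) = mex({0, 1, 2, 3, 4, 6, 7, 8}) = 5
G(29) = mex({0, 1, 2, 3, 5, 6, 7, 8, 9}) = 4
G(30) = mex({0, 1, 2, 3, 4, 5, 6, 9, 10}) = 7
Therefore G(30) = 7.

7


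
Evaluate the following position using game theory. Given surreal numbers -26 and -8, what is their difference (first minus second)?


x = -26, y = -8
x - y = -26 - -8 = -18

-18


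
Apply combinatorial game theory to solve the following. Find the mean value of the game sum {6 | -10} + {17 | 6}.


G1 = {6 | -10}, G2 = {17 | 6}
Each is a switch {a | b} with numbers a > b; its mean value is (a + b)/2, and mean value is additive over game sums: m(G1 + G2) = m(G1) + m(G2).
Mean of G1 = (6 + (-10))/2 = -4/2 = -2
Mean of G2 = (17 + (6))/2 = 23/2 = 23/2
Mean of G1 + G2 = -2 + 23/2 = 19/2

19/2


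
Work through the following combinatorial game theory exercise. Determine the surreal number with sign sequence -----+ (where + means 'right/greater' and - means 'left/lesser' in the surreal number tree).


Sign expansion: -----+
Rule: track bounds (lo, hi), initially (-inf, +inf). On '+', the current value becomes lo and we move to the simplest number in (value, hi): value + 1 if hi = +inf, otherwise the midpoint (value + hi)/2. On '-', the current value becomes hi and we move to value - 1 if lo = -inf, otherwise the midpoint (lo + value)/2.
Start at 0.
Step 1: sign = -, move left. Bounds: (-inf, 0). Value = -1
Step 2: sign = -, move left. Bounds: (-inf, -1). Value = -2
Step 3: sign = -, move left. Bounds: (-inf, -2). Value = -3
Step 4: sign = -, move left. Bounds: (-inf, -3). Value = -4
Step 5: sign = -, move left. Bounds: (-inf, -4). Value = -5
Step 6: sign = +, move right. Bounds: (-5, -4). Value = -9/2
The surreal number with sign expansion -----+ is -9/2.

-9/2


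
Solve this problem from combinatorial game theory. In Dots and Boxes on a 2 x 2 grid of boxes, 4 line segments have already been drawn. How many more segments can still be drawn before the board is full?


Grid: 2 x 2 boxes, i.e. 3 rows and 3 columns of dots.
Horizontal edges: (rows + 1) * cols = 3 * 2 = 6
Vertical edges: rows * (cols + 1) = 2 * 3 = 6
Total edges: 6 + 6 = 12
Edges drawn: 4
Remaining: 12 - 4 = 8

8


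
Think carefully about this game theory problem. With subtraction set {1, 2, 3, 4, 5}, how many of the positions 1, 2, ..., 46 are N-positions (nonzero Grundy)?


Subtraction set S = {1, 2, 3, 4, 5}, so G(n) = n mod 6.
G(n) = 0 when n is a multiple of 6.
Multiples of 6 in [1, 46]: 7
N-positions (nonzero Grundy) = 46 - 7 = 39

39


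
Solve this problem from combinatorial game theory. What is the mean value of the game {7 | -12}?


Game = {7 | -12}, a switch {a | b} with numbers a > b.
Its thermograph has left wall a - t and right wall b + t, which meet at t = (a - b)/2, where both equal (a + b)/2. So the mast (mean value) is at (a + b)/2.
Mean = (7 + (-12))/2 = -5/2 = -5/2

-5/2


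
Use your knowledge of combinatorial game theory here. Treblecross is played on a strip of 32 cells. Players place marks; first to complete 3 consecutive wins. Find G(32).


Treblecross: place X on empty cells; 3-in-a-row wins.
Playing within two cells of an existing X lets the opponent win at once, so sensible play treats the cells i-2..i+2 around each X as dead. The player left with no safe cell loses, so this is a normal-play take-away game on strips of safe cells.
Placing X at cell i (0-indexed) of a strip of k safe cells leaves independent strips of sizes max(0, i-2) and max(0, k-i-3). Hence G(k) = mex{ G(max(0,i-2)) XOR G(max(0,k-i-3)) : 0 <= i < k }, with G(0) = 0.
G(1): splits (0,0):0^0=0 -> mex({0}) = 1
G(2): splits (0,0):0^0=0 -> mex({0}) = 1
G(3): splits (0,0):0^0=0 -> mex({0}) = 1
G(4): splits (0,1):0^1=1 (0,0):0^0=0 -> mex({0, 1}) = 2
G(5): splits (0,2):0^1=1 (0,1):0^1=1 (0,0):0^0=0 -> mex({0, 1}) = 2
G(6) = mex({1}) = 0
G(7) = mex({0, 1, 2}) = 3
G(8) = mex({0, 1, 2}) = 3
G(9) = mex({0, 2}) = 1
G(10) = mex({0, 2, 3}) = 1
G(11) = mex({0, 3}) = 1
G(12) = mex({1, 3}) = 0
G(13) = mex({0, 1, 2, 3}) = 4
G(14) = mex({0, 1, 2}) = 3
G(15) = mex({0, 1, 2}) = 3
G(16) = mex({0, 1, 2, 4}) = 3
G(17) = mex({0, 1, 3, 4}) = 2
G(18) = mex({0, 1, 3, 4}) = 2
G(19) = mex({0, 1, 3, 5}) = 2
G(20) = mex({0, 1, 2, 3, 5}) = 4
G(21) = mex({0, 1, 2, 3, 5}) = 4
G(22) = mex({1, 2, 6}) = 0
G(23) = mex({0, 1, 2, 3, 4, 6}) = 5
G(24) = mex({0, 1, 2, 3, 4}) = 5
G(25) = mex({0, 1, 3, 4, 7}) = 2
G(26) = mex({0, 1, 3, 4, 5, 7}) = 2
G(27) = mex({0, 1, 3, 5}) = 2
G(28) = mex({0, 1, 2, 5}) = 3
G(29) = mex({0, 1, 2, 4, 5, 6}) = 3
G(30) = mex({1, 2, 4, 6}) = 0
G(31) = mex({0, 1, 2, 3, 4, 6}) = 5
G(32) = mex({1, 2, 3, 4, 7}) = 0
Therefore G(32) = 0.

0


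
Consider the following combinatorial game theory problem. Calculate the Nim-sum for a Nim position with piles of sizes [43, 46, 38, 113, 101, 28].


We need the XOR (exclusive or) of all pile sizes.
After XOR-ing pile 1 (size 43): 0 XOR 43 = 43
After XOR-ing pile 2 (size 46): 43 XOR 46 = 5
After XOR-ing pile 3 (size 38): 5 XOR 38 = 35
After XOR-ing pile 4 (size 113): 35 XOR 113 = 82
After XOR-ing pile 5 (size 101): 82 XOR 101 = 55
After XOR-ing pile 6 (size 28): 55 XOR 28 = 43
The Nim-value of this position is 43.

43


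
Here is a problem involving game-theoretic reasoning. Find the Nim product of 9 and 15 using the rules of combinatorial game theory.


Nim multiplication is bilinear over XOR: (u XOR v) * w = (u*w) XOR (v*w).
So we split each operand into its bit components and XOR the pairwise Nim products.
9 = 1 + 8 (as XOR of powers of 2).
15 = 1 + 2 + 4 + 8 (as XOR of powers of 2).
Using the standard Nim-product table on single bits:
  2*2 = 3,   2*4 = 8,   2*8 = 12,
  4*4 = 6,   4*8 = 11,  8*8 = 13,
and  1*x = x (identity), k*l = l*k (commutative).
Pairwise Nim products:
  1 * 1 = 1
  1 * 2 = 2
  1 * 4 = 4
  1 * 8 = 8
  8 * 1 = 8
  8 * 2 = 12
  8 * 4 = 11
  8 * 8 = 13
XOR them: 1 XOR 2 XOR 4 XOR 8 XOR 8 XOR 12 XOR 11 XOR 13 = 13.
Result: 9 * 15 = 13 (in Nim).

13


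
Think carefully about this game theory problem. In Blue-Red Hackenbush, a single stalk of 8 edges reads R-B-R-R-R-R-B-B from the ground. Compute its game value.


Edges (from ground): R-B-R-R-R-R-B-B
By Berlekamp's sign-expansion rule, a Blue-Red Hackenbush stalk has the value of the surreal number whose sign sequence is the edge sequence with B -> + and R -> -.
Sign sequence: -+----++
Trace the sign expansion in the surreal number tree, starting from 0:
Edge 1: R (sign -) -> bounds (-inf, 0), value = -1
Edge 2: B (sign +) -> bounds (-1, 0), value = -1/2
Edge 3: R (sign -) -> bounds (-1, -1/2), value = -3/4
Edge 4: R (sign -) -> bounds (-1, -3/4), value = -7/8
Edge 5: R (sign -) -> bounds (-1, -7/8), value = -15/16
Edge 6: R (sign -) -> bounds (-1, -15/16), value = -31/32
Edge 7: B (sign +) -> bounds (-31/32, -15/16), value = -61/64
Edge 8: B (sign +) -> bounds (-61/64, -15/16), value = -121/128
Game value = -121/128

-121/128


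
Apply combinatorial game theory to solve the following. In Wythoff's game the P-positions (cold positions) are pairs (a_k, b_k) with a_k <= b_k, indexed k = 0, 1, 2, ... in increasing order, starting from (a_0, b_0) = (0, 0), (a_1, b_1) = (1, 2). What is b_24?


By Wythoff's theorem, a_k = floor(k * phi) and b_k = floor(k * phi^2) = a_k + k, where phi = (1 + sqrt(5))/2 is the golden ratio.
phi = (1 + sqrt(5))/2 = 1.618034
phi^2 = phi + 1 = 2.618034
k = 24
k * phi^2 = 24 * 2.618034 = 62.832816
b_24 = floor(k * phi^2) = 62 (check: a_24 + k = 38 + 24 = 62)

62


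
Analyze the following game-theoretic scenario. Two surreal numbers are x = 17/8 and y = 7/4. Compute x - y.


x = 17/8, y = 7/4
Converting to common denominator: 8
x = 17/8, y = 14/8
x - y = 17/8 - 7/4 = 3/8

3/8


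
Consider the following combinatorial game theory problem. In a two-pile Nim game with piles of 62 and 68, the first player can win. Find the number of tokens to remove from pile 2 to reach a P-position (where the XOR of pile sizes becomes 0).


Piles: 62 and 68
Current XOR: 62 XOR 68 = 122 (non-zero, so this is an N-position).
To make the XOR zero, we need to find a move that balances the piles.
For pile 2 (size 68): target = 68 XOR 122 = 62
We reduce pile 2 from 68 to 62.
Tokens removed: 68 - 62 = 6
Verification: 62 XOR 62 = 0

6


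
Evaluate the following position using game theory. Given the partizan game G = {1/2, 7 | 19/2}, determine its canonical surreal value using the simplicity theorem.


Left options: {1/2, 7}, max = 7
Right options: {19/2}, min = 19/2
All options are numbers and max(Left) < min(Right), so by the simplicity theorem the value is the simplest (earliest-born) number strictly between 7 and 19/2.
Integers 8 through 9 all lie strictly between 7 and 19/2.
Among integers, the simplest (lowest birthday = smallest |n|; 0 is born on day 0, +-n on day n) is 8.
No non-integer in the interval can be simpler: if x is a non-integer in the interval, then floor(x) or ceil(x) also lies in the interval (the interval contains an integer), and both are proper prefixes of x's sign expansion, i.e. born earlier. So the game value is 8.
Game value = 8

8


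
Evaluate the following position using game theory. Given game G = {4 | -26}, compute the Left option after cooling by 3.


Original game: {4 | -26} (a switch {a | b} with a > b).
Cooling by t (for t below the temperature (a - b)/2 = 15) taxes each move by t: {a | b} cooled by t is {a - t | b + t}.
Cooling amount: t = 3
Cooled Left option: 4 - 3 = 1
Cooled Right option: -26 + 3 = -23
Cooled game: {1 | -23}
Left option = 1

1


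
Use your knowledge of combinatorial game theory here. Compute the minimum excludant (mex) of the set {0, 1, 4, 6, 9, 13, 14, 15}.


Set = {0, 1, 4, 6, 9, 13, 14, 15}
0 is in the set.
1 is in the set.
2 is NOT in the set. This is the mex.
mex = 2

2


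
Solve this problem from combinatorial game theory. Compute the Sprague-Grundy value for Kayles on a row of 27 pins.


Kayles: a move removes 1 or 2 adjacent pins from a contiguous row.
Removing pins from a row of k leaves two independent rows (a, b) with a + b = k - 1 (one pin) or a + b = k - 2 (two pins); an end removal gives a = 0.
By Sprague-Grundy, G(k) = mex{ G(a) XOR G(b) } over all these splits. G(0) = 0.
G(1): splits (0,0):0^0=0 -> mex({0}) = 1
G(2): splits (0,1):0^1=1 (0,0):0^0=0 -> mex({0, 1}) = 2
G(3): splits (0,2):0^2=2 (1,1):1^1=0 (0,1):0^1=1 -> mex({0, 1, 2}) = 3
G(4): splits (0,3):0^3=3 (1,2):1^2=3 (0,2):0^2=2 (1,1):1^1=0 -> mex({0, 2, 3}) = 1
G(5): splits (0,4):0^1=1 (1,3):1^3=2 (2,2):2^2=0 (0,3):0^3=3 (1,2):1^2=3 -> mex({0, 1, 2, 3}) = 4
G(6) = mex({0, 1, 2, 4}) = 3
G(7) = mex({0, 1, 3, 4, 5}) = 2
G(8) = mex({0, 2, 3, 5, 6}) = 1
G(9) = mex({0, 1, 2, 3, 6, 7}) = 4
G(10) = mex({0, 1, 3, 4, 5, 7}) = 2
G(11) = mex({0, 1, 2, 3, 4, 5}) = 6
G(12) = mex({0, 1, 2, 3, 5, 6, 7}) = 4
G(13) = mex({0, 2, 3, 4, 6, 7}) = 1
G(14) = mex({0, 1, 4, 5, 6, 7}) = 2
G(15) = mex({0, 1, 2, 3, 4, 5, 6}) = 7
G(16) = mex({0, 2, 3, 5, 6, 7}) = 1
G(17) = mex({0, 1, 2, 3, 5, 6, 7}) = 4
G(18) = mex({0, 1, 2, 4, 5, 6}) = 3
G(19) = mex({0, 1, 3, 4, 5, 7}) = 2
G(20) = mex({0, 2, 3, 4, 5, 6, 7}) = 1
G(21) = mex({0, 1, 2, 3, 5, 6, 7}) = 4
G(22) = mex({0, 1, 2, 3, 4, 5, 7}) = 6
G(23) = mex({0, 1, 2, 3, 4, 5, 6}) = 7
G(24) = mex({0, 1, 2, 3, 5, 6, 7}) = 4
G(25) = mex({0, 2, 3, 4, 6, 7}) = 1
G(26) = mex({0, 1, 3, 4, 5, 6, 7}) = 2
G(27) = mex({0, 1, 2, 3, 4, 5, 6, 7}) = 8
Therefore G(27) = 8.

8


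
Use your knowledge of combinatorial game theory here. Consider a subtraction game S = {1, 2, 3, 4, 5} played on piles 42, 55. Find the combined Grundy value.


Subtraction set: {1, 2, 3, 4, 5}
For this subtraction set, G(n) = n mod 6 (period = max + 1 = 6).
Pile 1 (size 42): G(42) = 42 mod 6 = 0
Pile 2 (size 55): G(55) = 55 mod 6 = 1
Total Grundy value = XOR of all: 0 XOR 1 = 1

1


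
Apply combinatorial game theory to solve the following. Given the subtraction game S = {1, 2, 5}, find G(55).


The subtraction set is S = {1, 2, 5}.
G(k) = mex{ G(k - s) : s in S, s <= k }. We compute iteratively: G(0) = 0.
G(1) = mex({0}) = 1
G(2) = mex({0, 1}) = 2
G(3) = mex({1, 2}) = 0
G(4) = mex({0, 2}) = 1
G(5) = mex({0, 1}) = 2
G(6) = mex({1, 2}) = 0
G(7) = mex({0, 2}) = 1
Observe that G(3)..G(7) = 0, 1, 2, 0, 1 repeats G(0)..G(4) = 0, 1, 2, 0, 1.
For k >= max(S) = 5, G(k) is determined by the previous 5 values G(k-5)..G(k-1); a window of 5 consecutive values has recurred shifted by 3, so by induction G(k + 3) = G(k) for all k >= 0: the sequence is periodic from the start with period 3.
One period: G(0..2) = 0, 1, 2.
55 mod 3 = 1, so G(55) = G(1) = 1.

1


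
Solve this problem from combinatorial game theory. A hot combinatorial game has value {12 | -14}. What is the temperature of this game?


The game is {12 | -14}, a switch {a | b} with numbers a > b.
Cooling {a | b} by t gives {a - t | b + t}, which stops being hot when a - t = b + t, i.e. at t = (a - b)/2. So the temperature of a switch is (a - b)/2.
Temperature = (Left option - Right option) / 2
= (12 - (-14)) / 2
= 26 / 2
= 13

13


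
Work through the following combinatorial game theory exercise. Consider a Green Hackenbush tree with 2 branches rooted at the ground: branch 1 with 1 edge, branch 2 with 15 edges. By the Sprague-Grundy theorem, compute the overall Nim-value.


The tree has 2 branches from the ground vertex.
In Green Hackenbush, the Nim-value of a simple path of length k is k.
Branch 1: length 1, Nim-value = 1
Branch 2: length 15, Nim-value = 15
Total Nim-value = XOR of all branch values:
0 XOR 1 = 1
1 XOR 15 = 14
Nim-value of the tree = 14

14


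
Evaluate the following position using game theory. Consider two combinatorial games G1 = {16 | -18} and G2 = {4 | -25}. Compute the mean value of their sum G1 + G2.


G1 = {16 | -18}, G2 = {4 | -25}
Each is a switch {a | b} with numbers a > b; its mean value is (a + b)/2, and mean value is additive over game sums: m(G1 + G2) = m(G1) + m(G2).
Mean of G1 = (16 + (-18))/2 = -2/2 = -1
Mean of G2 = (4 + (-25))/2 = -21/2 = -21/2
Mean of G1 + G2 = -1 + -21/2 = -23/2

-23/2


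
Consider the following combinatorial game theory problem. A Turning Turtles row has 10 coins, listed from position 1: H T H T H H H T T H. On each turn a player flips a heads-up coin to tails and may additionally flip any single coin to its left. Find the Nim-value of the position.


Coins: H T H T H H H T T H
Key fact: a single head at position k behaves exactly like a Nim heap of size k (turning it to T and optionally flipping a coin at j < k corresponds to moving the heap from k to j, or to 0), and heads combine as a disjunctive sum (two heads at the same place would cancel, matching j XOR j = 0). So the Nim-value is the XOR of the 1-indexed positions of the heads.
Face-up positions (1-indexed): [1, 3, 5, 6, 7, 10]
XOR 0 with 1: 0 XOR 1 = 1
XOR 1 with 3: 1 XOR 3 = 2
XOR 2 with 5: 2 XOR 5 = 7
XOR 7 with 6: 7 XOR 6 = 1
XOR 1 with 7: 1 XOR 7 = 6
XOR 6 with 10: 6 XOR 10 = 12
Nim-value = 12

12


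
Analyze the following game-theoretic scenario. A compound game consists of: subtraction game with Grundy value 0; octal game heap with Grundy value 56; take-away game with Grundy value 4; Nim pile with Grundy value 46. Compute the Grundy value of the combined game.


By the Sprague-Grundy theorem, the Grundy value of a sum of games is the XOR of individual Grundy values.
subtraction game: Grundy value = 0. Running XOR: 0 XOR 0 = 0
octal game heap: Grundy value = 56. Running XOR: 0 XOR 56 = 56
take-away game: Grundy value = 4. Running XOR: 56 XOR 4 = 60
Nim pile: Grundy value = 46. Running XOR: 60 XOR 46 = 18
The combined Grundy value is 18.

18
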